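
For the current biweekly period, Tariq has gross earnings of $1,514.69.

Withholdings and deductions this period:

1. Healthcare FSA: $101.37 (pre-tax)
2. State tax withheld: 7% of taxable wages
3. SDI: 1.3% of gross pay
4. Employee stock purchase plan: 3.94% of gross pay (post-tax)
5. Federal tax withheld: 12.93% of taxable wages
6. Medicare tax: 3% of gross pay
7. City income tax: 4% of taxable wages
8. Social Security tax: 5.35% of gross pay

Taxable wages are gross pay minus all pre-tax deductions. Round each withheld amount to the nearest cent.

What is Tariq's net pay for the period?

$869.27

Healthcare FSA: $101.37
Taxable wages = $1,514.69 − $101.37 = $1,413.32
Federal tax withheld: $1,413.32 × 0.1293 = $182.74
City income tax: $1,413.32 × 0.04 = $56.53
State tax withheld: $1,413.32 × 0.07 = $98.93
SDI: $1,514.69 × 0.013 = $19.69
Medicare tax: $1,514.69 × 0.03 = $45.44
Social Security tax: $1,514.69 × 0.0535 = $81.04
Employee stock purchase plan: $1,514.69 × 0.0394 = $59.68
Total deductions = $101.37 + $182.74 + $56.53 + $98.93 + $19.69 + $45.44 + $81.04 + $59.68 = $645.42
Net pay = $1,514.69 − $645.42 = $869.27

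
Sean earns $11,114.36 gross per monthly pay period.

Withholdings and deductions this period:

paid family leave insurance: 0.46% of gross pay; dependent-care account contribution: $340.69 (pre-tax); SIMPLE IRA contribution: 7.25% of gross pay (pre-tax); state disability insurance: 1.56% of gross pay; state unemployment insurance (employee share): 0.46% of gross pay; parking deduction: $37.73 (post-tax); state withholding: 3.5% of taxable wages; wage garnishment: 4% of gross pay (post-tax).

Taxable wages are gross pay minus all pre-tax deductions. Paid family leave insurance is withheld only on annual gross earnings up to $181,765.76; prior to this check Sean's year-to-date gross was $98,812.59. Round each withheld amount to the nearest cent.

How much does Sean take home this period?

Dependent-care account contribution: $340.69
SIMPLE IRA contribution: $11,114.36 × 0.0725 = $805.79
Pre-tax total = $340.69 + $805.79 = $1,146.48
Taxable wages = $11,114.36 − $1,146.48 = $9,967.88
State withholding: $9,967.88 × 0.035 = $348.88
State unemployment insurance (employee share): $11,114.36 × 0.0046 = $51.13
Paid family leave insurance: cap not yet reached, full $11,114.36 is subject → $11,114.36 × 0.0046 = $51.13
State disability insurance: $11,114.36 × 0.0156 = $173.38
Parking deduction: $37.73
Wage garnishment: $11,114.36 × 0.04 = $444.57
Total deductions = $340.69 + $805.79 + $348.88 + $51.13 + $51.13 + $173.38 + $37.73 + $444.57 = $2,253.30
Net pay = $11,114.36 − $2,253.30 = $8,861.06

$8,861.06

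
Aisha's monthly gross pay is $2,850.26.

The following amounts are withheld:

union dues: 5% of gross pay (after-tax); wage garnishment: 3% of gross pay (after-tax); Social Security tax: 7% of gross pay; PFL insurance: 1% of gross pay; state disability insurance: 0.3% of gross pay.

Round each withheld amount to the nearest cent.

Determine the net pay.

$2,385.67

State disability insurance: $2,850.26 × 0.003 = $8.55
PFL insurance: $2,850.26 × 0.01 = $28.50
Social Security tax: $2,850.26 × 0.07 = $199.52
Wage garnishment: $2,850.26 × 0.03 = $85.51
Union dues: $2,850.26 × 0.05 = $142.51
Total deductions = $8.55 + $28.50 + $199.52 + $85.51 + $142.51 = $464.59
Net pay = $2,850.26 − $464.59 = $2,385.67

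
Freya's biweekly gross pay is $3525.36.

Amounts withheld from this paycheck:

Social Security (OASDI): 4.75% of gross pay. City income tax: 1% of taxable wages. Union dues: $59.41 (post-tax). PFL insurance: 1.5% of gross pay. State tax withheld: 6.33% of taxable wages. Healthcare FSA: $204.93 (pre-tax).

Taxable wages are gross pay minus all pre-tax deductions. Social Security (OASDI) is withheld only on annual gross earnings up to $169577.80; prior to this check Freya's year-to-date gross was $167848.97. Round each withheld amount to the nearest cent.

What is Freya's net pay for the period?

$2882.64

Healthcare FSA: $204.93
Taxable wages = $3525.36 − $204.93 = $3320.43
City income tax: $3320.43 × 0.01 = $33.20
State tax withheld: $3320.43 × 0.0633 = $210.18
Social Security (OASDI): only $169577.80 − $167848.97 = $1728.83 of this check is subject → $1728.83 × 0.0475 = $82.12
PFL insurance: $3525.36 × 0.015 = $52.88
Union dues: $59.41
Total deductions = $204.93 + $33.20 + $210.18 + $82.12 + $52.88 + $59.41 = $642.72
Net pay = $3525.36 − $642.72 = $2882.64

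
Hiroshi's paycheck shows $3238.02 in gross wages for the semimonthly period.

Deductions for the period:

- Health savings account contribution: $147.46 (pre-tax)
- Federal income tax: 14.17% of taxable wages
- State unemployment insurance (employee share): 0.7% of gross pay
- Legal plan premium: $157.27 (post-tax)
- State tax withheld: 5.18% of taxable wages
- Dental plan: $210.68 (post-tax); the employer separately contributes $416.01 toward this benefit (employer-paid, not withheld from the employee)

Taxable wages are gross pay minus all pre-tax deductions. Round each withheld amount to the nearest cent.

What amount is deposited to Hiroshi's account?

$2101.92

Health savings account contribution: $147.46
Taxable wages = $3238.02 − $147.46 = $3090.56
Federal income tax: $3090.56 × 0.1417 = $437.93
State tax withheld: $3090.56 × 0.0518 = $160.09
State unemployment insurance (employee share): $3238.02 × 0.007 = $22.67
Dental plan: $210.68
Legal plan premium: $157.27
(Employer's $416.01 toward dental plan is not withheld from the employee.)
Total deductions = $147.46 + $437.93 + $160.09 + $22.67 + $210.68 + $157.27 = $1136.10
Net pay = $3238.02 − $1136.10 = $2101.92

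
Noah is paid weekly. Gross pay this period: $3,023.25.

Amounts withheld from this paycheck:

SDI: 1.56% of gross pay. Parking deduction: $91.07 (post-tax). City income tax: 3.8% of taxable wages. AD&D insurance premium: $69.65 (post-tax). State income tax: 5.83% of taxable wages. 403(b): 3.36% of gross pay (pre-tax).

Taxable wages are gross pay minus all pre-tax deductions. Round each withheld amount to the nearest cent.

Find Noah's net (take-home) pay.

403(b): $3,023.25 × 0.0336 = $101.58
Taxable wages = $3,023.25 − $101.58 = $2,921.67
City income tax: $2,921.67 × 0.038 = $111.02
State income tax: $2,921.67 × 0.0583 = $170.33
SDI: $3,023.25 × 0.0156 = $47.16
AD&D insurance premium: $69.65
Parking deduction: $91.07
Total deductions = $101.58 + $111.02 + $170.33 + $47.16 + $69.65 + $91.07 = $590.81
Net pay = $3,023.25 − $590.81 = $2,432.44

$2,432.44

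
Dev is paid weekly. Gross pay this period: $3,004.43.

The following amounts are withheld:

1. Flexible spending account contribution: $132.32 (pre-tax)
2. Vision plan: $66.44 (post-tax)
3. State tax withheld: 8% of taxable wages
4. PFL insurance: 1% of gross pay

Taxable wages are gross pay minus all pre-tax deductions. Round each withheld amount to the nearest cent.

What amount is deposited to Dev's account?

Flexible spending account contribution: $132.32
Taxable wages = $3,004.43 − $132.32 = $2,872.11
State tax withheld: $2,872.11 × 0.08 = $229.77
PFL insurance: $3,004.43 × 0.01 = $30.04
Vision plan: $66.44
Total deductions = $132.32 + $229.77 + $30.04 + $66.44 = $458.57
Net pay = $3,004.43 − $458.57 = $2,545.86

$2,545.86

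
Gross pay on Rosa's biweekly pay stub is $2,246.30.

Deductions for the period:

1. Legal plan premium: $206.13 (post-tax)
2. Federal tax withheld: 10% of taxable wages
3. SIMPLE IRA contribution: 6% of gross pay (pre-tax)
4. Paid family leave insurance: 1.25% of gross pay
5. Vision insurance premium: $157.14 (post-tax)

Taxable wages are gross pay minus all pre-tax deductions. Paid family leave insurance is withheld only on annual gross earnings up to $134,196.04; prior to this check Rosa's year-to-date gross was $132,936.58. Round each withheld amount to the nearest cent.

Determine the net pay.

SIMPLE IRA contribution: $2,246.30 × 0.06 = $134.78
Taxable wages = $2,246.30 − $134.78 = $2,111.52
Federal tax withheld: $2,111.52 × 0.1 = $211.15
Paid family leave insurance: only $134,196.04 − $132,936.58 = $1,259.46 of this check is subject → $1,259.46 × 0.0125 = $15.74
Legal plan premium: $206.13
Vision insurance premium: $157.14
Total deductions = $134.78 + $211.15 + $15.74 + $206.13 + $157.14 = $724.94
Net pay = $2,246.30 − $724.94 = $1,521.36

$1,521.36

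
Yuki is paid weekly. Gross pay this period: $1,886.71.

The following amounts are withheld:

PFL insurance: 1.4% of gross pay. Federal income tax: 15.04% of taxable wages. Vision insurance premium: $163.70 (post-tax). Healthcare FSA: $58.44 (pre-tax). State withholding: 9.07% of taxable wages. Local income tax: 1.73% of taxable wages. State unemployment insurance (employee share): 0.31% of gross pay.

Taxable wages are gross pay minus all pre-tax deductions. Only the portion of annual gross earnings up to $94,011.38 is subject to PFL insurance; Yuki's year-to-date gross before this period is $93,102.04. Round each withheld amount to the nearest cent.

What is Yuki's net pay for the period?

$1,173.57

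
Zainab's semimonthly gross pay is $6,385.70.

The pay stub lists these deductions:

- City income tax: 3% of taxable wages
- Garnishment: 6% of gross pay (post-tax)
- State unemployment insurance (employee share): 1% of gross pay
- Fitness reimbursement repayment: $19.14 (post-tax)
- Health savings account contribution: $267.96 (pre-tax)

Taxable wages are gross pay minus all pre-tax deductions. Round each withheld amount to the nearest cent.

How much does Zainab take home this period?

$5,468.07

Health savings account contribution: $267.96
Taxable wages = $6,385.70 − $267.96 = $6,117.74
City income tax: $6,117.74 × 0.03 = $183.53
State unemployment insurance (employee share): $6,385.70 × 0.01 = $63.86
Garnishment: $6,385.70 × 0.06 = $383.14
Fitness reimbursement repayment: $19.14
Total deductions = $267.96 + $183.53 + $63.86 + $383.14 + $19.14 = $917.63
Net pay = $6,385.70 − $917.63 = $5,468.07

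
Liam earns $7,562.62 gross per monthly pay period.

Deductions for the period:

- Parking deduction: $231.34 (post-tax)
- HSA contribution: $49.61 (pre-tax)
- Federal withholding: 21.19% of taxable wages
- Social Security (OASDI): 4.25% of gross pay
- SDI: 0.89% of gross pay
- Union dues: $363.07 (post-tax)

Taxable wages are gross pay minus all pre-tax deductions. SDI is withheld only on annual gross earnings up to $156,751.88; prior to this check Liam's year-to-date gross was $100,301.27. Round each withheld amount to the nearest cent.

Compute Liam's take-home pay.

HSA contribution: $49.61
Taxable wages = $7,562.62 − $49.61 = $7,513.01
Federal withholding: $7,513.01 × 0.2119 = $1,592.01
Social Security (OASDI): $7,562.62 × 0.0425 = $321.41
SDI: cap not yet reached, full $7,562.62 is subject → $7,562.62 × 0.0089 = $67.31
Union dues: $363.07
Parking deduction: $231.34
Total deductions = $49.61 + $1,592.01 + $321.41 + $67.31 + $363.07 + $231.34 = $2,624.75
Net pay = $7,562.62 − $2,624.75 = $4,937.87

$4,937.87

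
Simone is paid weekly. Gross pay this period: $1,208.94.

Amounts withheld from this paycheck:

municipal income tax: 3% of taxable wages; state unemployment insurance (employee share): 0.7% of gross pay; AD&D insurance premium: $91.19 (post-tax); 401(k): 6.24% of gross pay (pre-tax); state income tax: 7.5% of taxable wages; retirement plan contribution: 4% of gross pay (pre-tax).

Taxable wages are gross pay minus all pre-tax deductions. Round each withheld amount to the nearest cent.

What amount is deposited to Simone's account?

401(k): $1,208.94 × 0.0624 = $75.44
Retirement plan contribution: $1,208.94 × 0.04 = $48.36
Pre-tax total = $75.44 + $48.36 = $123.80
Taxable wages = $1,208.94 − $123.80 = $1,085.14
Municipal income tax: $1,085.14 × 0.03 = $32.55
State income tax: $1,085.14 × 0.075 = $81.39
State unemployment insurance (employee share): $1,208.94 × 0.007 = $8.46
AD&D insurance premium: $91.19
Total deductions = $75.44 + $48.36 + $32.55 + $81.39 + $8.46 + $91.19 = $337.39
Net pay = $1,208.94 − $337.39 = $871.55

$871.55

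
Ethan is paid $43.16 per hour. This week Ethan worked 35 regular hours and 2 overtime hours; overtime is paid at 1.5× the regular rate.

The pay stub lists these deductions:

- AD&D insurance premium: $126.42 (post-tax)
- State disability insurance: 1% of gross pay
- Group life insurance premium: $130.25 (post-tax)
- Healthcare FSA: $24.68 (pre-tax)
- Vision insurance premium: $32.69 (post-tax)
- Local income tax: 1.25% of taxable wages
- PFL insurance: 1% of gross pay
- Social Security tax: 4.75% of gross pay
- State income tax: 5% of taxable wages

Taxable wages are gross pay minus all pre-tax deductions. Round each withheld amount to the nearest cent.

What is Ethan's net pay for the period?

Regular pay: 35 × $43.16 = $1,510.60
Overtime pay: 2 × $43.16 × 1.5 = $129.48
Gross pay = $1,510.60 + $129.48 = $1,640.08
Healthcare FSA: $24.68
Taxable wages = $1,640.08 − $24.68 = $1,615.40
Local income tax: $1,615.40 × 0.0125 = $20.19
State income tax: $1,615.40 × 0.05 = $80.77
State disability insurance: $1,640.08 × 0.01 = $16.40
PFL insurance: $1,640.08 × 0.01 = $16.40
Social Security tax: $1,640.08 × 0.0475 = $77.90
Vision insurance premium: $32.69
Group life insurance premium: $130.25
AD&D insurance premium: $126.42
Total deductions = $24.68 + $20.19 + $80.77 + $16.40 + $16.40 + $77.90 + $32.69 + $130.25 + $126.42 = $525.70
Net pay = $1,640.08 − $525.70 = $1,114.38

$1,114.38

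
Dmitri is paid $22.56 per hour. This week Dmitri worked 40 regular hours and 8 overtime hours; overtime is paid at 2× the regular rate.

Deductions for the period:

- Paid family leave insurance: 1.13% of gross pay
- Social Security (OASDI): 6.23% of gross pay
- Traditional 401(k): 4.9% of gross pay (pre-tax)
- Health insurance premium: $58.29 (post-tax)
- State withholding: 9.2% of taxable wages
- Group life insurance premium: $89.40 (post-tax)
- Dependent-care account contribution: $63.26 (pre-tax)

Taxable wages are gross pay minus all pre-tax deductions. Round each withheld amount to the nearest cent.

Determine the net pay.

$792.81

Regular pay: 40 × $22.56 = $902.40
Overtime pay: 8 × $22.56 × 2 = $360.96
Gross pay = $902.40 + $360.96 = $1263.36
Traditional 401(k): $1263.36 × 0.049 = $61.90
Dependent-care account contribution: $63.26
Pre-tax total = $61.90 + $63.26 = $125.16
Taxable wages = $1263.36 − $125.16 = $1138.20
State withholding: $1138.20 × 0.092 = $104.71
Social Security (OASDI): $1263.36 × 0.0623 = $78.71
Paid family leave insurance: $1263.36 × 0.0113 = $14.28
Health insurance premium: $58.29
Group life insurance premium: $89.40
Total deductions = $61.90 + $63.26 + $104.71 + $78.71 + $14.28 + $58.29 + $89.40 = $470.55
Net pay = $1263.36 − $470.55 = $792.81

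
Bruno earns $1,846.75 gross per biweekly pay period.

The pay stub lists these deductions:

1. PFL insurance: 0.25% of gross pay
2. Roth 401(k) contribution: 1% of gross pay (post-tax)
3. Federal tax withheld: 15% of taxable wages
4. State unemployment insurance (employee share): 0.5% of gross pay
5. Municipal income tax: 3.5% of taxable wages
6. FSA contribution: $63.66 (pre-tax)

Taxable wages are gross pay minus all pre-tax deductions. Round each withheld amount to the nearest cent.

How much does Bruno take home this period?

$1,420.90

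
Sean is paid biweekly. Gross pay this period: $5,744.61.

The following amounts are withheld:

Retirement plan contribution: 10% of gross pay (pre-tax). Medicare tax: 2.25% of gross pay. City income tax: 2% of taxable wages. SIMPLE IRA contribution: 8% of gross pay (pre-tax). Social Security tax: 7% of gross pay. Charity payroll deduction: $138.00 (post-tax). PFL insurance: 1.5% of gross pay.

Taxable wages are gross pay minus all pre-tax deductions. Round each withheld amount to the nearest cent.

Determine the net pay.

$3,860.83

Retirement plan contribution: $5,744.61 × 0.1 = $574.46
SIMPLE IRA contribution: $5,744.61 × 0.08 = $459.57
Pre-tax total = $574.46 + $459.57 = $1,034.03
Taxable wages = $5,744.61 − $1,034.03 = $4,710.58
City income tax: $4,710.58 × 0.02 = $94.21
PFL insurance: $5,744.61 × 0.015 = $86.17
Medicare tax: $5,744.61 × 0.0225 = $129.25
Social Security tax: $5,744.61 × 0.07 = $402.12
Charity payroll deduction: $138.00
Total deductions = $574.46 + $459.57 + $94.21 + $86.17 + $129.25 + $402.12 + $138.00 = $1,883.78
Net pay = $5,744.61 − $1,883.78 = $3,860.83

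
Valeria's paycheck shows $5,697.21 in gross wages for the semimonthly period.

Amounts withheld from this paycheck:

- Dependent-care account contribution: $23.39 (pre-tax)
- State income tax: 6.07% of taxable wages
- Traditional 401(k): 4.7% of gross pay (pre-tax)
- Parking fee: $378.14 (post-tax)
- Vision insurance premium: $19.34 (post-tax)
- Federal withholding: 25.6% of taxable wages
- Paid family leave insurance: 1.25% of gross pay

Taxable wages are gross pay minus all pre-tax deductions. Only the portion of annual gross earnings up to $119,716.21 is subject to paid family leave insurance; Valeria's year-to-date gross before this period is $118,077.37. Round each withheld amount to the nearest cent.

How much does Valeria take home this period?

$3,275.98

Traditional 401(k): $5,697.21 × 0.047 = $267.77
Dependent-care account contribution: $23.39
Pre-tax total = $267.77 + $23.39 = $291.16
Taxable wages = $5,697.21 − $291.16 = $5,406.05
Federal withholding: $5,406.05 × 0.256 = $1,383.95
State income tax: $5,406.05 × 0.0607 = $328.15
Paid family leave insurance: only $119,716.21 − $118,077.37 = $1,638.84 of this check is subject → $1,638.84 × 0.0125 = $20.49
Vision insurance premium: $19.34
Parking fee: $378.14
Total deductions = $267.77 + $23.39 + $1,383.95 + $328.15 + $20.49 + $19.34 + $378.14 = $2,421.23
Net pay = $5,697.21 − $2,421.23 = $3,275.98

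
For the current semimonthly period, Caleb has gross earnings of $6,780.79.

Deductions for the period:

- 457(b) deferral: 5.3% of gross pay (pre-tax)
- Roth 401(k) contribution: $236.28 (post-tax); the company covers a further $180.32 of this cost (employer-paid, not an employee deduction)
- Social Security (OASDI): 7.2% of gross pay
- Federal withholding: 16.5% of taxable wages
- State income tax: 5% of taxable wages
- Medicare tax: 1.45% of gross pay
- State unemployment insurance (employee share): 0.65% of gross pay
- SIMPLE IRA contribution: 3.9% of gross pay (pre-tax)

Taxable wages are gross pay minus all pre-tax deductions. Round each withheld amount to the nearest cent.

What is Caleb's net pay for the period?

$3,966.31

457(b) deferral: $6,780.79 × 0.053 = $359.38
SIMPLE IRA contribution: $6,780.79 × 0.039 = $264.45
Pre-tax total = $359.38 + $264.45 = $623.83
Taxable wages = $6,780.79 − $623.83 = $6,156.96
State income tax: $6,156.96 × 0.05 = $307.85
Federal withholding: $6,156.96 × 0.165 = $1,015.90
Social Security (OASDI): $6,780.79 × 0.072 = $488.22
Medicare tax: $6,780.79 × 0.0145 = $98.32
State unemployment insurance (employee share): $6,780.79 × 0.0065 = $44.08
Roth 401(k) contribution: $236.28
(Employer's $180.32 toward Roth 401(k) contribution is not withheld from the employee.)
Total deductions = $359.38 + $264.45 + $307.85 + $1,015.90 + $488.22 + $98.32 + $44.08 + $236.28 = $2,814.48
Net pay = $6,780.79 − $2,814.48 = $3,966.31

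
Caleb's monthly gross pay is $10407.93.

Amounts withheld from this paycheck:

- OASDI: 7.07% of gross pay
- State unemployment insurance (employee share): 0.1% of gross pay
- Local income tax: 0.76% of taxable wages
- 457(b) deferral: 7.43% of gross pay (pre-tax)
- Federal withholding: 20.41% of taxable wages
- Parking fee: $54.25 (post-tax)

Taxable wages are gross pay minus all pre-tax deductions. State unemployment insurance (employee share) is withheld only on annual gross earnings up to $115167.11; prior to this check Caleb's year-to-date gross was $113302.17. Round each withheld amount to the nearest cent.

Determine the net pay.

457(b) deferral: $10407.93 × 0.0743 = $773.31
Taxable wages = $10407.93 − $773.31 = $9634.62
Local income tax: $9634.62 × 0.0076 = $73.22
Federal withholding: $9634.62 × 0.2041 = $1966.43
OASDI: $10407.93 × 0.0707 = $735.84
State unemployment insurance (employee share): only $115167.11 − $113302.17 = $1864.94 of this check is subject → $1864.94 × 0.001 = $1.86
Parking fee: $54.25
Total deductions = $773.31 + $73.22 + $1966.43 + $735.84 + $1.86 + $54.25 = $3604.91
Net pay = $10407.93 − $3604.91 = $6803.02

$6803.02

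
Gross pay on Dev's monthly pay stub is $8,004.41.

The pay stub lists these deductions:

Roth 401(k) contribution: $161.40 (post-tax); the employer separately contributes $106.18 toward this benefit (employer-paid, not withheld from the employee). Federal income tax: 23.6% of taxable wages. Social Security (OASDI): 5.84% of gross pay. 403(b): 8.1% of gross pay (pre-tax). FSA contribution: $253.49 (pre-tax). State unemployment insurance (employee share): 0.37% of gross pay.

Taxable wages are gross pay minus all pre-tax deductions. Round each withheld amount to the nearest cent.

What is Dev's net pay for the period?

FSA contribution: $253.49
403(b): $8,004.41 × 0.081 = $648.36
Pre-tax total = $253.49 + $648.36 = $901.85
Taxable wages = $8,004.41 − $901.85 = $7,102.56
Federal income tax: $7,102.56 × 0.236 = $1,676.20
Social Security (OASDI): $8,004.41 × 0.0584 = $467.46
State unemployment insurance (employee share): $8,004.41 × 0.0037 = $29.62
Roth 401(k) contribution: $161.40
(Employer's $106.18 toward Roth 401(k) contribution is not withheld from the employee.)
Total deductions = $253.49 + $648.36 + $1,676.20 + $467.46 + $29.62 + $161.40 = $3,236.53
Net pay = $8,004.41 − $3,236.53 = $4,767.88

$4,767.88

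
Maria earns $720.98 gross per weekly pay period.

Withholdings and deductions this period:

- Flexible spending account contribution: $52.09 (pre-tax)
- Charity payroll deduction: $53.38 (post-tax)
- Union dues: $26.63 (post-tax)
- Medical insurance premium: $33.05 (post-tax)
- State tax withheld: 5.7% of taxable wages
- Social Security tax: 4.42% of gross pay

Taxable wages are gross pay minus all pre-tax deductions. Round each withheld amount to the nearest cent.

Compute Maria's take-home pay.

Flexible spending account contribution: $52.09
Taxable wages = $720.98 − $52.09 = $668.89
State tax withheld: $668.89 × 0.057 = $38.13
Social Security tax: $720.98 × 0.0442 = $31.87
Medical insurance premium: $33.05
Union dues: $26.63
Charity payroll deduction: $53.38
Total deductions = $52.09 + $38.13 + $31.87 + $33.05 + $26.63 + $53.38 = $235.15
Net pay = $720.98 − $235.15 = $485.83

$485.83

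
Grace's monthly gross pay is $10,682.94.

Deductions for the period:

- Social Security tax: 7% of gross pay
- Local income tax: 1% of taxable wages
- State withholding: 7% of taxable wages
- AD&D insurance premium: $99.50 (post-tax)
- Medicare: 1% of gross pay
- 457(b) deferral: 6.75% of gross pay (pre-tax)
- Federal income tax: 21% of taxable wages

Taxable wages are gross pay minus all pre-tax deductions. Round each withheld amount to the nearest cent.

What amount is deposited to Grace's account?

$6,118.76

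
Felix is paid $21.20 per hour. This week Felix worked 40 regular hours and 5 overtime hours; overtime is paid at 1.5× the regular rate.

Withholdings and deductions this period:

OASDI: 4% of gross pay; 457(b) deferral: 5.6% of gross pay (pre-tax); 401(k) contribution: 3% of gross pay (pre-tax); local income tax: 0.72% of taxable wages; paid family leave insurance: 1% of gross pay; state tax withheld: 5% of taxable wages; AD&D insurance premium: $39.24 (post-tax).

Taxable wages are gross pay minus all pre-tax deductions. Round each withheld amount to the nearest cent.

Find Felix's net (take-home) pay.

Regular pay: 40 × $21.20 = $848.00
Overtime pay: 5 × $21.20 × 1.5 = $159.00
Gross pay = $848.00 + $159.00 = $1,007.00
401(k) contribution: $1,007.00 × 0.03 = $30.21
457(b) deferral: $1,007.00 × 0.056 = $56.39
Pre-tax total = $30.21 + $56.39 = $86.60
Taxable wages = $1,007.00 − $86.60 = $920.40
State tax withheld: $920.40 × 0.05 = $46.02
Local income tax: $920.40 × 0.0072 = $6.63
Paid family leave insurance: $1,007.00 × 0.01 = $10.07
OASDI: $1,007.00 × 0.04 = $40.28
AD&D insurance premium: $39.24
Total deductions = $30.21 + $56.39 + $46.02 + $6.63 + $10.07 + $40.28 + $39.24 = $228.84
Net pay = $1,007.00 − $228.84 = $778.16

$778.16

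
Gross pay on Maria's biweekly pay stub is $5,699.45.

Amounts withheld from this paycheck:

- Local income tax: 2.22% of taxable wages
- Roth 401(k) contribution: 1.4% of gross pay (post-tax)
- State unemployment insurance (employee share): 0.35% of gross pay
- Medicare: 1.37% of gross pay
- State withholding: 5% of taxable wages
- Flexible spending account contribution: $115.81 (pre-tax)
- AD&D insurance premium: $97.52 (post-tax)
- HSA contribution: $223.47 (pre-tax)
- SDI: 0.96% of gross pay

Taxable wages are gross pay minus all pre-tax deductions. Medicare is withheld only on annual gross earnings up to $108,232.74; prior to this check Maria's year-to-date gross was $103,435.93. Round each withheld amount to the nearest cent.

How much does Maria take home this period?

Flexible spending account contribution: $115.81
HSA contribution: $223.47
Pre-tax total = $115.81 + $223.47 = $339.28
Taxable wages = $5,699.45 − $339.28 = $5,360.17
State withholding: $5,360.17 × 0.05 = $268.01
Local income tax: $5,360.17 × 0.0222 = $119.00
SDI: $5,699.45 × 0.0096 = $54.71
Medicare: only $108,232.74 − $103,435.93 = $4,796.81 of this check is subject → $4,796.81 × 0.0137 = $65.72
State unemployment insurance (employee share): $5,699.45 × 0.0035 = $19.95
Roth 401(k) contribution: $5,699.45 × 0.014 = $79.79
AD&D insurance premium: $97.52
Total deductions = $115.81 + $223.47 + $268.01 + $119.00 + $54.71 + $65.72 + $19.95 + $79.79 + $97.52 = $1,043.98
Net pay = $5,699.45 − $1,043.98 = $4,655.47

$4,655.47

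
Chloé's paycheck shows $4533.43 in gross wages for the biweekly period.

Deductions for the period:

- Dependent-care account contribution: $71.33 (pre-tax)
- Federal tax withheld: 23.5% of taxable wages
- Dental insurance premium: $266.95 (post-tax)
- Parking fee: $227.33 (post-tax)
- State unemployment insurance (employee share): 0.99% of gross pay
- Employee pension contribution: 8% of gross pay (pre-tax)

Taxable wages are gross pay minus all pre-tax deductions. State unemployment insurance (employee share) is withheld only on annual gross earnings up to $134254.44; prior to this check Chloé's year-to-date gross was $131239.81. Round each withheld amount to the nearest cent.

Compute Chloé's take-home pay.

$2611.94

Dependent-care account contribution: $71.33
Employee pension contribution: $4533.43 × 0.08 = $362.67
Pre-tax total = $71.33 + $362.67 = $434.00
Taxable wages = $4533.43 − $434.00 = $4099.43
Federal tax withheld: $4099.43 × 0.235 = $963.37
State unemployment insurance (employee share): only $134254.44 − $131239.81 = $3014.63 of this check is subject → $3014.63 × 0.0099 = $29.84
Dental insurance premium: $266.95
Parking fee: $227.33
Total deductions = $71.33 + $362.67 + $963.37 + $29.84 + $266.95 + $227.33 = $1921.49
Net pay = $4533.43 − $1921.49 = $2611.94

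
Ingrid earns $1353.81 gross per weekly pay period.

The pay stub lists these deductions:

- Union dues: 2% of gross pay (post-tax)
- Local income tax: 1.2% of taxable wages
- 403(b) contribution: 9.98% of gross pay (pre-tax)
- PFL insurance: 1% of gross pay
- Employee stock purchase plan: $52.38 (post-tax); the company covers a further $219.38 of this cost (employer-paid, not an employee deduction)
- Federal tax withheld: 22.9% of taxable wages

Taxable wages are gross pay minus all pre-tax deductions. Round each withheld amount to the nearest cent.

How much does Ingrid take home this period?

$832.00

403(b) contribution: $1353.81 × 0.0998 = $135.11
Taxable wages = $1353.81 − $135.11 = $1218.70
Local income tax: $1218.70 × 0.012 = $14.62
Federal tax withheld: $1218.70 × 0.229 = $279.08
PFL insurance: $1353.81 × 0.01 = $13.54
Union dues: $1353.81 × 0.02 = $27.08
Employee stock purchase plan: $52.38
(Employer's $219.38 toward employee stock purchase plan is not withheld from the employee.)
Total deductions = $135.11 + $14.62 + $279.08 + $13.54 + $27.08 + $52.38 = $521.81
Net pay = $1353.81 − $521.81 = $832.00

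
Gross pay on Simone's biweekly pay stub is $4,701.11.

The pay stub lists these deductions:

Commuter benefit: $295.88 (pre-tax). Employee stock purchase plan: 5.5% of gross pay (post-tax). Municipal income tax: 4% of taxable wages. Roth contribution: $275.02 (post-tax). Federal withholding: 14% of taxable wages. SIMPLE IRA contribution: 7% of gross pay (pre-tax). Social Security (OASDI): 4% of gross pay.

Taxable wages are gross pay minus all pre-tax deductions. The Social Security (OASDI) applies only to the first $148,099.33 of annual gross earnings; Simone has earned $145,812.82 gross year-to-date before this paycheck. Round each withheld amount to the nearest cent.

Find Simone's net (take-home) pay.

SIMPLE IRA contribution: $4,701.11 × 0.07 = $329.08
Commuter benefit: $295.88
Pre-tax total = $329.08 + $295.88 = $624.96
Taxable wages = $4,701.11 − $624.96 = $4,076.15
Federal withholding: $4,076.15 × 0.14 = $570.66
Municipal income tax: $4,076.15 × 0.04 = $163.05
Social Security (OASDI): only $148,099.33 − $145,812.82 = $2,286.51 of this check is subject → $2,286.51 × 0.04 = $91.46
Employee stock purchase plan: $4,701.11 × 0.055 = $258.56
Roth contribution: $275.02
Total deductions = $329.08 + $295.88 + $570.66 + $163.05 + $91.46 + $258.56 + $275.02 = $1,983.71
Net pay = $4,701.11 − $1,983.71 = $2,717.40

$2,717.40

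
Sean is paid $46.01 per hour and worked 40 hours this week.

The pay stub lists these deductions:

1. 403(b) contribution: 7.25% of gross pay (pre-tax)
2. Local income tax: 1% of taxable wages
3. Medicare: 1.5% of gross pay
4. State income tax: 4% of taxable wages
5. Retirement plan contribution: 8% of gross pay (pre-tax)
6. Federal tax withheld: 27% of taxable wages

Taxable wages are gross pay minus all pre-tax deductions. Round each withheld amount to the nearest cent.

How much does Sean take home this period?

Gross pay: 40 × $46.01 = $1,840.40
Retirement plan contribution: $1,840.40 × 0.08 = $147.23
403(b) contribution: $1,840.40 × 0.0725 = $133.43
Pre-tax total = $147.23 + $133.43 = $280.66
Taxable wages = $1,840.40 − $280.66 = $1,559.74
Local income tax: $1,559.74 × 0.01 = $15.60
State income tax: $1,559.74 × 0.04 = $62.39
Federal tax withheld: $1,559.74 × 0.27 = $421.13
Medicare: $1,840.40 × 0.015 = $27.61
Total deductions = $147.23 + $133.43 + $15.60 + $62.39 + $421.13 + $27.61 = $807.39
Net pay = $1,840.40 − $807.39 = $1,033.01

$1,033.01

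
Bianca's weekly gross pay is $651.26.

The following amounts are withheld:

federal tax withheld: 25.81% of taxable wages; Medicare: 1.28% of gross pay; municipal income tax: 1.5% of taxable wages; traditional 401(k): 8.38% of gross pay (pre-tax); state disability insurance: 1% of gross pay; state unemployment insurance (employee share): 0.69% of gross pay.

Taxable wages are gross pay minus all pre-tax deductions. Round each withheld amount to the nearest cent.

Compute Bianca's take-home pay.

Traditional 401(k): $651.26 × 0.0838 = $54.58
Taxable wages = $651.26 − $54.58 = $596.68
Municipal income tax: $596.68 × 0.015 = $8.95
Federal tax withheld: $596.68 × 0.2581 = $154.00
Medicare: $651.26 × 0.0128 = $8.34
State disability insurance: $651.26 × 0.01 = $6.51
State unemployment insurance (employee share): $651.26 × 0.0069 = $4.49
Total deductions = $54.58 + $8.95 + $154.00 + $8.34 + $6.51 + $4.49 = $236.87
Net pay = $651.26 − $236.87 = $414.39

$414.39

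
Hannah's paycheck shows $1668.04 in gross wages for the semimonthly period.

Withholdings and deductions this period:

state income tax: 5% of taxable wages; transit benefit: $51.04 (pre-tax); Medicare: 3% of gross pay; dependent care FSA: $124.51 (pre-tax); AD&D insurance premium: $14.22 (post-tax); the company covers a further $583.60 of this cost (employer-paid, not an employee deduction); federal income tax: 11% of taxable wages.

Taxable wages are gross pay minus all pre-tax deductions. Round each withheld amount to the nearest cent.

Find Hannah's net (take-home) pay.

$1189.44

Transit benefit: $51.04
Dependent care FSA: $124.51
Pre-tax total = $51.04 + $124.51 = $175.55
Taxable wages = $1668.04 − $175.55 = $1492.49
State income tax: $1492.49 × 0.05 = $74.62
Federal income tax: $1492.49 × 0.11 = $164.17
Medicare: $1668.04 × 0.03 = $50.04
AD&D insurance premium: $14.22
(Employer's $583.60 toward AD&D insurance premium is not withheld from the employee.)
Total deductions = $51.04 + $124.51 + $74.62 + $164.17 + $50.04 + $14.22 = $478.60
Net pay = $1668.04 − $478.60 = $1189.44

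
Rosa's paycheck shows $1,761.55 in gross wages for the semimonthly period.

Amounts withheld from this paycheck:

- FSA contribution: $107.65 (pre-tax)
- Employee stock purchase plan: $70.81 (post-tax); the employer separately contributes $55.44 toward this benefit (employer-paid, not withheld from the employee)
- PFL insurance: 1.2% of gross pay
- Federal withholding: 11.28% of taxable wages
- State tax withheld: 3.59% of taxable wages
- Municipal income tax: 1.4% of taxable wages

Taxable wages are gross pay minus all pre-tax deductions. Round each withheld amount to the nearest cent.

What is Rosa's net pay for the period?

$1,292.86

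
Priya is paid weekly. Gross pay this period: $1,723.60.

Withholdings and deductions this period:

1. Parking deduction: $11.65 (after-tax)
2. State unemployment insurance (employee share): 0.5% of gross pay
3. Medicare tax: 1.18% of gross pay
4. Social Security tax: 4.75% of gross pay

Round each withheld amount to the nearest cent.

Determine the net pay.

$1,601.12

State unemployment insurance (employee share): $1,723.60 × 0.005 = $8.62
Social Security tax: $1,723.60 × 0.0475 = $81.87
Medicare tax: $1,723.60 × 0.0118 = $20.34
Parking deduction: $11.65
Total deductions = $8.62 + $81.87 + $20.34 + $11.65 = $122.48
Net pay = $1,723.60 − $122.48 = $1,601.12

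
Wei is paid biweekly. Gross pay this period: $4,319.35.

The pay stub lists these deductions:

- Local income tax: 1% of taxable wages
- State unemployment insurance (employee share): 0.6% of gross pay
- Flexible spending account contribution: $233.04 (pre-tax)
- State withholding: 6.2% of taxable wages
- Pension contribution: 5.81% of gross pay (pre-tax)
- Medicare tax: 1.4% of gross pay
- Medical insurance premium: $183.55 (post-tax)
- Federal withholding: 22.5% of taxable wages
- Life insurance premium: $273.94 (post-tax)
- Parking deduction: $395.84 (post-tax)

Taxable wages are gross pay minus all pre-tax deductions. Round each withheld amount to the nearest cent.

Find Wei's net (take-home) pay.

$1,756.54

Pension contribution: $4,319.35 × 0.0581 = $250.95
Flexible spending account contribution: $233.04
Pre-tax total = $250.95 + $233.04 = $483.99
Taxable wages = $4,319.35 − $483.99 = $3,835.36
Federal withholding: $3,835.36 × 0.225 = $862.96
State withholding: $3,835.36 × 0.062 = $237.79
Local income tax: $3,835.36 × 0.01 = $38.35
Medicare tax: $4,319.35 × 0.014 = $60.47
State unemployment insurance (employee share): $4,319.35 × 0.006 = $25.92
Life insurance premium: $273.94
Medical insurance premium: $183.55
Parking deduction: $395.84
Total deductions = $250.95 + $233.04 + $862.96 + $237.79 + $38.35 + $60.47 + $25.92 + $273.94 + $183.55 + $395.84 = $2,562.81
Net pay = $4,319.35 − $2,562.81 = $1,756.54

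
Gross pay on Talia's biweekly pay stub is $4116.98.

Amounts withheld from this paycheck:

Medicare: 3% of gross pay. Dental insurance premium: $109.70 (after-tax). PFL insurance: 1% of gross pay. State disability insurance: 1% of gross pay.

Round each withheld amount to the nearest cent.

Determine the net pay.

PFL insurance: $4116.98 × 0.01 = $41.17
State disability insurance: $4116.98 × 0.01 = $41.17
Medicare: $4116.98 × 0.03 = $123.51
Dental insurance premium: $109.70
Total deductions = $41.17 + $41.17 + $123.51 + $109.70 = $315.55
Net pay = $4116.98 − $315.55 = $3801.43

$3801.43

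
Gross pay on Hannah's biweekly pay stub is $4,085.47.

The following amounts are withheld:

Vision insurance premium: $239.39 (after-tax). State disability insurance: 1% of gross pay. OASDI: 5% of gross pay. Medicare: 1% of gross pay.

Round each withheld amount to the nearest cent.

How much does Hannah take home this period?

$3,560.11

OASDI: $4,085.47 × 0.05 = $204.27
State disability insurance: $4,085.47 × 0.01 = $40.85
Medicare: $4,085.47 × 0.01 = $40.85
Vision insurance premium: $239.39
Total deductions = $204.27 + $40.85 + $40.85 + $239.39 = $525.36
Net pay = $4,085.47 − $525.36 = $3,560.11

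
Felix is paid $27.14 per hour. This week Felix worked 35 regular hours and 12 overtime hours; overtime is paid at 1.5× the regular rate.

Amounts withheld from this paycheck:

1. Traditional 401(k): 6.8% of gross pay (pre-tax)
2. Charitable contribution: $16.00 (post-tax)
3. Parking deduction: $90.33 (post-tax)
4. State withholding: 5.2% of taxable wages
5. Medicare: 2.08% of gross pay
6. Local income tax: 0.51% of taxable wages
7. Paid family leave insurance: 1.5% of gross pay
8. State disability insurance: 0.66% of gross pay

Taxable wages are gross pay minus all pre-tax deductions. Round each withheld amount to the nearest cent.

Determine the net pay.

$1,096.74

Regular pay: 35 × $27.14 = $949.90
Overtime pay: 12 × $27.14 × 1.5 = $488.52
Gross pay = $949.90 + $488.52 = $1,438.42
Traditional 401(k): $1,438.42 × 0.068 = $97.81
Taxable wages = $1,438.42 − $97.81 = $1,340.61
Local income tax: $1,340.61 × 0.0051 = $6.84
State withholding: $1,340.61 × 0.052 = $69.71
State disability insurance: $1,438.42 × 0.0066 = $9.49
Medicare: $1,438.42 × 0.0208 = $29.92
Paid family leave insurance: $1,438.42 × 0.015 = $21.58
Charitable contribution: $16.00
Parking deduction: $90.33
Total deductions = $97.81 + $6.84 + $69.71 + $9.49 + $29.92 + $21.58 + $16.00 + $90.33 = $341.68
Net pay = $1,438.42 − $341.68 = $1,096.74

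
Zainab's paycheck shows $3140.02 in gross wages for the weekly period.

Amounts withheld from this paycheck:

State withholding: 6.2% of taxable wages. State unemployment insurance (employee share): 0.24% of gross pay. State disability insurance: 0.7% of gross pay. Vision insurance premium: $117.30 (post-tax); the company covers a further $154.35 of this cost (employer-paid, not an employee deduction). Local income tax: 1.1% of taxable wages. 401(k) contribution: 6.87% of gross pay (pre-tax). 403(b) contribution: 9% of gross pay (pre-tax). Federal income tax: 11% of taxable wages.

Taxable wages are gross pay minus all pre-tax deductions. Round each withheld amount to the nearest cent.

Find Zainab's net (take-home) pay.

401(k) contribution: $3140.02 × 0.0687 = $215.72
403(b) contribution: $3140.02 × 0.09 = $282.60
Pre-tax total = $215.72 + $282.60 = $498.32
Taxable wages = $3140.02 − $498.32 = $2641.70
Local income tax: $2641.70 × 0.011 = $29.06
State withholding: $2641.70 × 0.062 = $163.79
Federal income tax: $2641.70 × 0.11 = $290.59
State unemployment insurance (employee share): $3140.02 × 0.0024 = $7.54
State disability insurance: $3140.02 × 0.007 = $21.98
Vision insurance premium: $117.30
(Employer's $154.35 toward vision insurance premium is not withheld from the employee.)
Total deductions = $215.72 + $282.60 + $29.06 + $163.79 + $290.59 + $7.54 + $21.98 + $117.30 = $1128.58
Net pay = $3140.02 − $1128.58 = $2011.44

$2011.44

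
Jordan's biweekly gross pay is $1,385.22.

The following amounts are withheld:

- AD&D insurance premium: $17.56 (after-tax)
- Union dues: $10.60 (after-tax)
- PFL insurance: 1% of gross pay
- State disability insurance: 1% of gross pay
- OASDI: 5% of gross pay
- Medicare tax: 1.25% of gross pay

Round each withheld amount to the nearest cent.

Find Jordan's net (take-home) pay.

$1,242.78

PFL insurance: $1,385.22 × 0.01 = $13.85
State disability insurance: $1,385.22 × 0.01 = $13.85
OASDI: $1,385.22 × 0.05 = $69.26
Medicare tax: $1,385.22 × 0.0125 = $17.32
AD&D insurance premium: $17.56
Union dues: $10.60
Total deductions = $13.85 + $13.85 + $69.26 + $17.32 + $17.56 + $10.60 = $142.44
Net pay = $1,385.22 − $142.44 = $1,242.78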